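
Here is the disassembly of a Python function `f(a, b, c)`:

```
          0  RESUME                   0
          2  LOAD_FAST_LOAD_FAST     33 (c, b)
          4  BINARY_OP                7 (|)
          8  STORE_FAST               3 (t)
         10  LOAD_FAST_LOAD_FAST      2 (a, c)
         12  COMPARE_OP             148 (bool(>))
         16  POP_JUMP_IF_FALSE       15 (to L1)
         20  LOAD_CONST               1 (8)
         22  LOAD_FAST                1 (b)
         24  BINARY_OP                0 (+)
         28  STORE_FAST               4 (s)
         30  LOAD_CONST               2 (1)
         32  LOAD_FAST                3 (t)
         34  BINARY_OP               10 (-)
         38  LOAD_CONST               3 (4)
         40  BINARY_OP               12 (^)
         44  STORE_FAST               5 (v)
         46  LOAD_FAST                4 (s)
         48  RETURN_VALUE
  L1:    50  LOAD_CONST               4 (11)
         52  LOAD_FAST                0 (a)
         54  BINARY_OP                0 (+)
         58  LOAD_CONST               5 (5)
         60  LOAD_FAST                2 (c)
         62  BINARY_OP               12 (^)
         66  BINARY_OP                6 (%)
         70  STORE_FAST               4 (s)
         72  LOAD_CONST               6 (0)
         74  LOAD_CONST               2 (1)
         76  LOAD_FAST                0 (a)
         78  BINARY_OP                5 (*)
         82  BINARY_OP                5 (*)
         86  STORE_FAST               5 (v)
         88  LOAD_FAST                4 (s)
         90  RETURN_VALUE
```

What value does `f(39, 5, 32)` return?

LOAD_FAST_LOAD_FAST c,b → push 32,5. Stack: [32, 5]
BINARY_OP | → 32 | 5 = 37. Stack: [37]
STORE_FAST t → t=37. Stack: []
LOAD_FAST_LOAD_FAST a,c → push 39,32. Stack: [39, 32]
COMPARE_OP bool(>) → 39 vs 32 = True. Stack: [True]
POP_JUMP_IF_FALSE → pop True; no jump. Stack: []
LOAD_CONST → push 8. Stack: [8]
LOAD_FAST b → push 5. Stack: [8, 5]
BINARY_OP + → 8 + 5 = 13. Stack: [13]
STORE_FAST s → s=13. Stack: []
LOAD_CONST → push 1. Stack: [1]
LOAD_FAST t → push 37. Stack: [1, 37]
BINARY_OP - → 1 - 37 = -36. Stack: [-36]
LOAD_CONST → push 4. Stack: [-36, 4]
BINARY_OP ^ → -36 ^ 4 = -40. Stack: [-40]
STORE_FAST v → v=-40. Stack: []
LOAD_FAST s → push 13. Stack: [13]
RETURN_VALUE → return 13.

13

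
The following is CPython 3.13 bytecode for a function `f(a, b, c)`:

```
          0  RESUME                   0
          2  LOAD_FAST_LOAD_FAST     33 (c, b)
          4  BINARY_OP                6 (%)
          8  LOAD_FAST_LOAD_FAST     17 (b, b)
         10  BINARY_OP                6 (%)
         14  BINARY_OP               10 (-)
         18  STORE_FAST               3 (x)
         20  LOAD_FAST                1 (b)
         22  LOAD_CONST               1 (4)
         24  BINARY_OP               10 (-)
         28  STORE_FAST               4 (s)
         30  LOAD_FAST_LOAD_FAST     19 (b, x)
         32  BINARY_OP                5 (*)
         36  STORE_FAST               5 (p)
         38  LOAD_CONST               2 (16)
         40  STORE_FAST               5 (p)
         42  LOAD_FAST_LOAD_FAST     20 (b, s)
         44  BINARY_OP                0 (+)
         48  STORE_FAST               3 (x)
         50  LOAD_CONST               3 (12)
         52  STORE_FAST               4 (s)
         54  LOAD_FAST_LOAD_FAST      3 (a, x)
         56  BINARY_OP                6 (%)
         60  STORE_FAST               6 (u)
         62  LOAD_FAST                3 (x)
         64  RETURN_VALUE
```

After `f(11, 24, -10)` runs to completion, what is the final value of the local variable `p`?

LOAD_FAST_LOAD_FAST c,b → push -10,24. Stack: [-10, 24]
BINARY_OP % → -10 % 24 = 14. Stack: [14]
LOAD_FAST_LOAD_FAST b,b → push 24,24. Stack: [14, 24, 24]
BINARY_OP % → 24 % 24 = 0. Stack: [14, 0]
BINARY_OP - → 14 - 0 = 14. Stack: [14]
STORE_FAST x → x=14. Stack: []
LOAD_FAST b → push 24. Stack: [24]
LOAD_CONST → push 4. Stack: [24, 4]
BINARY_OP - → 24 - 4 = 20. Stack: [20]
STORE_FAST s → s=20. Stack: []
LOAD_FAST_LOAD_FAST b,x → push 24,14. Stack: [24, 14]
BINARY_OP * → 24 * 14 = 336. Stack: [336]
STORE_FAST p → p=336. Stack: []
LOAD_CONST → push 16. Stack: [16]
STORE_FAST p → p=16. Stack: []
LOAD_FAST_LOAD_FAST b,s → push 24,20. Stack: [24, 20]
BINARY_OP + → 24 + 20 = 44. Stack: [44]
STORE_FAST x → x=44. Stack: []
LOAD_CONST → push 12. Stack: [12]
STORE_FAST s → s=12. Stack: []
LOAD_FAST_LOAD_FAST a,x → push 11,44. Stack: [11, 44]
BINARY_OP % → 11 % 44 = 11. Stack: [11]
STORE_FAST u → u=11. Stack: []
LOAD_FAST x → push 44. Stack: [44]
RETURN_VALUE → return 44.

16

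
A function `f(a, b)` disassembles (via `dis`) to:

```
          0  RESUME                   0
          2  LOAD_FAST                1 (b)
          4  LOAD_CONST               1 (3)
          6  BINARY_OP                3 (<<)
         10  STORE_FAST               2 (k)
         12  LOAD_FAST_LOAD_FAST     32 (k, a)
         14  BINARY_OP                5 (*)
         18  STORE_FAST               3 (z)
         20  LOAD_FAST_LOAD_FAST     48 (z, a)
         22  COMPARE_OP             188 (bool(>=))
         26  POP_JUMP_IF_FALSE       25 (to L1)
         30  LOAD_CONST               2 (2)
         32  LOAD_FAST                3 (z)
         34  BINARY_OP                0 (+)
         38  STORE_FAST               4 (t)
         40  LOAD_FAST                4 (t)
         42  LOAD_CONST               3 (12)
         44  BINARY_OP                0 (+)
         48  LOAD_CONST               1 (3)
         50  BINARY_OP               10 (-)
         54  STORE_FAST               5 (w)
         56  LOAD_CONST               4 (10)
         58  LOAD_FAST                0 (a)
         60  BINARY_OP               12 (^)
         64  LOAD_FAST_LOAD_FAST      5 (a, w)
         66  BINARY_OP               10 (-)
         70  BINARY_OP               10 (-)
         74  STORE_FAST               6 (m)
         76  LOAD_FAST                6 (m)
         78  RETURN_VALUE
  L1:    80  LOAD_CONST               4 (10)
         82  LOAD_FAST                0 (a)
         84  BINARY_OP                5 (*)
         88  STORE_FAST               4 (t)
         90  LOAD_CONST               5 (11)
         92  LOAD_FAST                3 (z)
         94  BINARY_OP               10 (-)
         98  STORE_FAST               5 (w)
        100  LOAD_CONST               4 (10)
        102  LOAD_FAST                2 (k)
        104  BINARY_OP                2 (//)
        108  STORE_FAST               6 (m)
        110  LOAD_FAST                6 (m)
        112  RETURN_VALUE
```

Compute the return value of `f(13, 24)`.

2501

LOAD_FAST b → push 24. Stack: [24]
LOAD_CONST → push 3. Stack: [24, 3]
BINARY_OP << → 24 << 3 = 192. Stack: [192]
STORE_FAST k → k=192. Stack: []
LOAD_FAST_LOAD_FAST k,a → push 192,13. Stack: [192, 13]
BINARY_OP * → 192 * 13 = 2496. Stack: [2496]
STORE_FAST z → z=2496. Stack: []
LOAD_FAST_LOAD_FAST z,a → push 2496,13. Stack: [2496, 13]
COMPARE_OP bool(>=) → 2496 vs 13 = True. Stack: [True]
POP_JUMP_IF_FALSE → pop True; no jump. Stack: []
LOAD_CONST → push 2. Stack: [2]
LOAD_FAST z → push 2496. Stack: [2, 2496]
BINARY_OP + → 2 + 2496 = 2498. Stack: [2498]
STORE_FAST t → t=2498. Stack: []
LOAD_FAST t → push 2498. Stack: [2498]
LOAD_CONST → push 12. Stack: [2498, 12]
BINARY_OP + → 2498 + 12 = 2510. Stack: [2510]
LOAD_CONST → push 3. Stack: [2510, 3]
BINARY_OP - → 2510 - 3 = 2507. Stack: [2507]
STORE_FAST w → w=2507. Stack: []
LOAD_CONST → push 10. Stack: [10]
LOAD_FAST a → push 13. Stack: [10, 13]
BINARY_OP ^ → 10 ^ 13 = 7. Stack: [7]
LOAD_FAST_LOAD_FAST a,w → push 13,2507. Stack: [7, 13, 2507]
BINARY_OP - → 13 - 2507 = -2494. Stack: [7, -2494]
BINARY_OP - → 7 - -2494 = 2501. Stack: [2501]
STORE_FAST m → m=2501. Stack: []
LOAD_FAST m → push 2501. Stack: [2501]
RETURN_VALUE → return 2501.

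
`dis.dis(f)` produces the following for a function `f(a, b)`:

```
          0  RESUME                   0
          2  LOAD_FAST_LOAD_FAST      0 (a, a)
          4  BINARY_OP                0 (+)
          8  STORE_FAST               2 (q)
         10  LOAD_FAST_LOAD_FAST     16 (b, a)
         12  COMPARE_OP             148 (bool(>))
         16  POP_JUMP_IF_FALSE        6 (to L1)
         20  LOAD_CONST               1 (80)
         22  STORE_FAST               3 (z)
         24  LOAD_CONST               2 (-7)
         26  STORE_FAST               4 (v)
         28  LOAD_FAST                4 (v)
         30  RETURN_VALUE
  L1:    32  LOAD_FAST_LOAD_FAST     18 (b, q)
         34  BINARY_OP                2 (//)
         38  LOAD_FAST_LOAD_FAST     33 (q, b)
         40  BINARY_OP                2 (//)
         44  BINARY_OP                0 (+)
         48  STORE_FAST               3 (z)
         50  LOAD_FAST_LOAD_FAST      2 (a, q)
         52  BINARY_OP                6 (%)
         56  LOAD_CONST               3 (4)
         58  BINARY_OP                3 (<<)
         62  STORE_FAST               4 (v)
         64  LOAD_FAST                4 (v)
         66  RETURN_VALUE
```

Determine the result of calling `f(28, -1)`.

448

LOAD_FAST_LOAD_FAST a,a → push 28,28. Stack: [28, 28]
BINARY_OP + → 28 + 28 = 56. Stack: [56]
STORE_FAST q → q=56. Stack: []
LOAD_FAST_LOAD_FAST b,a → push -1,28. Stack: [-1, 28]
COMPARE_OP bool(>) → -1 vs 28 = False. Stack: [False]
POP_JUMP_IF_FALSE → pop False; jump. Stack: []
LOAD_FAST_LOAD_FAST b,q → push -1,56. Stack: [-1, 56]
BINARY_OP // → -1 // 56 = -1. Stack: [-1]
LOAD_FAST_LOAD_FAST q,b → push 56,-1. Stack: [-1, 56, -1]
BINARY_OP // → 56 // -1 = -56. Stack: [-1, -56]
BINARY_OP + → -1 + -56 = -57. Stack: [-57]
STORE_FAST z → z=-57. Stack: []
LOAD_FAST_LOAD_FAST a,q → push 28,56. Stack: [28, 56]
BINARY_OP % → 28 % 56 = 28. Stack: [28]
LOAD_CONST → push 4. Stack: [28, 4]
BINARY_OP << → 28 << 4 = 448. Stack: [448]
STORE_FAST v → v=448. Stack: []
LOAD_FAST v → push 448. Stack: [448]
RETURN_VALUE → return 448.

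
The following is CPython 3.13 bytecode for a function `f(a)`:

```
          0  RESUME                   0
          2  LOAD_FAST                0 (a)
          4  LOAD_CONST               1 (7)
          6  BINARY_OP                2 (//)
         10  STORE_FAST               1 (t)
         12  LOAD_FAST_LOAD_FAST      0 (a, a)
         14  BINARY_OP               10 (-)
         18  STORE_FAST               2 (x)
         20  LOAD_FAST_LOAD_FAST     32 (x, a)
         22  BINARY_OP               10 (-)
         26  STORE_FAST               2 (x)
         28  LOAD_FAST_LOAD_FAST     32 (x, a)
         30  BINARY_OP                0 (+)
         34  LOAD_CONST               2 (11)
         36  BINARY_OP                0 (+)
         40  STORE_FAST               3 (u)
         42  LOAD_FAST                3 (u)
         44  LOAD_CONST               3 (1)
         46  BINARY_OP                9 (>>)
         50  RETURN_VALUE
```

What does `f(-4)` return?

5

LOAD_FAST a → push -4. Stack: [-4]
LOAD_CONST → push 7. Stack: [-4, 7]
BINARY_OP // → -4 // 7 = -1. Stack: [-1]
STORE_FAST t → t=-1. Stack: []
LOAD_FAST_LOAD_FAST a,a → push -4,-4. Stack: [-4, -4]
BINARY_OP - → -4 - -4 = 0. Stack: [0]
STORE_FAST x → x=0. Stack: []
LOAD_FAST_LOAD_FAST x,a → push 0,-4. Stack: [0, -4]
BINARY_OP - → 0 - -4 = 4. Stack: [4]
STORE_FAST x → x=4. Stack: []
LOAD_FAST_LOAD_FAST x,a → push 4,-4. Stack: [4, -4]
BINARY_OP + → 4 + -4 = 0. Stack: [0]
LOAD_CONST → push 11. Stack: [0, 11]
BINARY_OP + → 0 + 11 = 11. Stack: [11]
STORE_FAST u → u=11. Stack: []
LOAD_FAST u → push 11. Stack: [11]
LOAD_CONST → push 1. Stack: [11, 1]
BINARY_OP >> → 11 >> 1 = 5. Stack: [5]
RETURN_VALUE → return 5.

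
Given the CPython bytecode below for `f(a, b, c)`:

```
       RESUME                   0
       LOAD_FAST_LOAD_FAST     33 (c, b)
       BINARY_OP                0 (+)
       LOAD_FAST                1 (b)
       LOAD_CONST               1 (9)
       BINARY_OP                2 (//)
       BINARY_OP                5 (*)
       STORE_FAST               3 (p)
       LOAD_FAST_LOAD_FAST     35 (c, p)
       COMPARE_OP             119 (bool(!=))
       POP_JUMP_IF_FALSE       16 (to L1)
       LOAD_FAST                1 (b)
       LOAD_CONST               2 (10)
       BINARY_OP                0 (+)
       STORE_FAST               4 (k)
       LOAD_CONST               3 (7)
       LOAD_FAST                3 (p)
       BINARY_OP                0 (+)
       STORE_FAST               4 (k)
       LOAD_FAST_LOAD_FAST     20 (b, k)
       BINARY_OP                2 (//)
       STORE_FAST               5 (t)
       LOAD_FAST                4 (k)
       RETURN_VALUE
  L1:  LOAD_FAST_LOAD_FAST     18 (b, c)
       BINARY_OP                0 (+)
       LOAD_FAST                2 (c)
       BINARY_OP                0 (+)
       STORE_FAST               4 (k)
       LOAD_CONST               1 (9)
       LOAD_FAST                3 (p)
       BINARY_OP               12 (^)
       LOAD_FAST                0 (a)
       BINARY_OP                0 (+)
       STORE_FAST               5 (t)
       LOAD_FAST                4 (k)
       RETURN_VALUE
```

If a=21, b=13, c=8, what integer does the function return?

LOAD_FAST_LOAD_FAST c,b → push 8,13. Stack: [8, 13]
BINARY_OP + → 8 + 13 = 21. Stack: [21]
LOAD_FAST b → push 13. Stack: [21, 13]
LOAD_CONST → push 9. Stack: [21, 13, 9]
BINARY_OP // → 13 // 9 = 1. Stack: [21, 1]
BINARY_OP * → 21 * 1 = 21. Stack: [21]
STORE_FAST p → p=21. Stack: []
LOAD_FAST_LOAD_FAST c,p → push 8,21. Stack: [8, 21]
COMPARE_OP bool(!=) → 8 vs 21 = True. Stack: [True]
POP_JUMP_IF_FALSE → pop True; no jump. Stack: []
LOAD_FAST b → push 13. Stack: [13]
LOAD_CONST → push 10. Stack: [13, 10]
BINARY_OP + → 13 + 10 = 23. Stack: [23]
STORE_FAST k → k=23. Stack: []
LOAD_CONST → push 7. Stack: [7]
LOAD_FAST p → push 21. Stack: [7, 21]
BINARY_OP + → 7 + 21 = 28. Stack: [28]
STORE_FAST k → k=28. Stack: []
LOAD_FAST_LOAD_FAST b,k → push 13,28. Stack: [13, 28]
BINARY_OP // → 13 // 28 = 0. Stack: [0]
STORE_FAST t → t=0. Stack: []
LOAD_FAST k → push 28. Stack: [28]
RETURN_VALUE → return 28.

28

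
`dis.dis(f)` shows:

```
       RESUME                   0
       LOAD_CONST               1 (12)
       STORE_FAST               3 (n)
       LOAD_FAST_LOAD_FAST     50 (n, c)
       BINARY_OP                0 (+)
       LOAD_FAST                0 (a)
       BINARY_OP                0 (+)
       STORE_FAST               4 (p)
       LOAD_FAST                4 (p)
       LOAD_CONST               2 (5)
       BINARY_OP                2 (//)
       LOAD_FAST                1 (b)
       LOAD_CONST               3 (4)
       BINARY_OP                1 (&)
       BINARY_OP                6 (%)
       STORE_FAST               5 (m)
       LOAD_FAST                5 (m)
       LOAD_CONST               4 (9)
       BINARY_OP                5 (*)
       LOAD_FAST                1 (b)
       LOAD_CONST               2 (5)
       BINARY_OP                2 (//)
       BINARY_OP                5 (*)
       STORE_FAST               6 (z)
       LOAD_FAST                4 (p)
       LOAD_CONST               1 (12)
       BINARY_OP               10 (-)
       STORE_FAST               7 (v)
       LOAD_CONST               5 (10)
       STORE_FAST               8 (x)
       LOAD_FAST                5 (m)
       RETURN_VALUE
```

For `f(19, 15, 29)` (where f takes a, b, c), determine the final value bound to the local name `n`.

LOAD_CONST → push 12. Stack: [12]
STORE_FAST n → n=12. Stack: []
LOAD_FAST_LOAD_FAST n,c → push 12,29. Stack: [12, 29]
BINARY_OP + → 12 + 29 = 41. Stack: [41]
LOAD_FAST a → push 19. Stack: [41, 19]
BINARY_OP + → 41 + 19 = 60. Stack: [60]
STORE_FAST p → p=60. Stack: []
LOAD_FAST p → push 60. Stack: [60]
LOAD_CONST → push 5. Stack: [60, 5]
BINARY_OP // → 60 // 5 = 12. Stack: [12]
LOAD_FAST b → push 15. Stack: [12, 15]
LOAD_CONST → push 4. Stack: [12, 15, 4]
BINARY_OP & → 15 & 4 = 4. Stack: [12, 4]
BINARY_OP % → 12 % 4 = 0. Stack: [0]
STORE_FAST m → m=0. Stack: []
LOAD_FAST m → push 0. Stack: [0]
LOAD_CONST → push 9. Stack: [0, 9]
BINARY_OP * → 0 * 9 = 0. Stack: [0]
LOAD_FAST b → push 15. Stack: [0, 15]
LOAD_CONST → push 5. Stack: [0, 15, 5]
BINARY_OP // → 15 // 5 = 3. Stack: [0, 3]
BINARY_OP * → 0 * 3 = 0. Stack: [0]
STORE_FAST z → z=0. Stack: []
LOAD_FAST p → push 60. Stack: [60]
LOAD_CONST → push 12. Stack: [60, 12]
BINARY_OP - → 60 - 12 = 48. Stack: [48]
STORE_FAST v → v=48. Stack: []
LOAD_CONST → push 10. Stack: [10]
STORE_FAST x → x=10. Stack: []
LOAD_FAST m → push 0. Stack: [0]
RETURN_VALUE → return 0.

12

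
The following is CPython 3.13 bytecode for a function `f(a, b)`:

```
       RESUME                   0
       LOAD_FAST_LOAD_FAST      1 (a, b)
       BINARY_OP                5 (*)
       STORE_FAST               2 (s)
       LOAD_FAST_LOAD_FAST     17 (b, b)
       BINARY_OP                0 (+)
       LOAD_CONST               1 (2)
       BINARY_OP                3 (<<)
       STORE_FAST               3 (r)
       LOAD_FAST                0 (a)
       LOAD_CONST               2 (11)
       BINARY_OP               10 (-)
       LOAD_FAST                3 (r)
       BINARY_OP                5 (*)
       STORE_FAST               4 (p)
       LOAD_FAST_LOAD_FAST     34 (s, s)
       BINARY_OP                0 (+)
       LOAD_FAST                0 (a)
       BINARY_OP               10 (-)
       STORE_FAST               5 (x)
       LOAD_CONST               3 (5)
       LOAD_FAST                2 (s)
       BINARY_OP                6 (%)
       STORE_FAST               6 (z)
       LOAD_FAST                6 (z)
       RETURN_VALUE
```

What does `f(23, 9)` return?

LOAD_FAST_LOAD_FAST a,b → push 23,9. Stack: [23, 9]
BINARY_OP * → 23 * 9 = 207. Stack: [207]
STORE_FAST s → s=207. Stack: []
LOAD_FAST_LOAD_FAST b,b → push 9,9. Stack: [9, 9]
BINARY_OP + → 9 + 9 = 18. Stack: [18]
LOAD_CONST → push 2. Stack: [18, 2]
BINARY_OP << → 18 << 2 = 72. Stack: [72]
STORE_FAST r → r=72. Stack: []
LOAD_FAST a → push 23. Stack: [23]
LOAD_CONST → push 11. Stack: [23, 11]
BINARY_OP - → 23 - 11 = 12. Stack: [12]
LOAD_FAST r → push 72. Stack: [12, 72]
BINARY_OP * → 12 * 72 = 864. Stack: [864]
STORE_FAST p → p=864. Stack: []
LOAD_FAST_LOAD_FAST s,s → push 207,207. Stack: [207, 207]
BINARY_OP + → 207 + 207 = 414. Stack: [414]
LOAD_FAST a → push 23. Stack: [414, 23]
BINARY_OP - → 414 - 23 = 391. Stack: [391]
STORE_FAST x → x=391. Stack: []
LOAD_CONST → push 5. Stack: [5]
LOAD_FAST s → push 207. Stack: [5, 207]
BINARY_OP % → 5 % 207 = 5. Stack: [5]
STORE_FAST z → z=5. Stack: []
LOAD_FAST z → push 5. Stack: [5]
RETURN_VALUE → return 5.

5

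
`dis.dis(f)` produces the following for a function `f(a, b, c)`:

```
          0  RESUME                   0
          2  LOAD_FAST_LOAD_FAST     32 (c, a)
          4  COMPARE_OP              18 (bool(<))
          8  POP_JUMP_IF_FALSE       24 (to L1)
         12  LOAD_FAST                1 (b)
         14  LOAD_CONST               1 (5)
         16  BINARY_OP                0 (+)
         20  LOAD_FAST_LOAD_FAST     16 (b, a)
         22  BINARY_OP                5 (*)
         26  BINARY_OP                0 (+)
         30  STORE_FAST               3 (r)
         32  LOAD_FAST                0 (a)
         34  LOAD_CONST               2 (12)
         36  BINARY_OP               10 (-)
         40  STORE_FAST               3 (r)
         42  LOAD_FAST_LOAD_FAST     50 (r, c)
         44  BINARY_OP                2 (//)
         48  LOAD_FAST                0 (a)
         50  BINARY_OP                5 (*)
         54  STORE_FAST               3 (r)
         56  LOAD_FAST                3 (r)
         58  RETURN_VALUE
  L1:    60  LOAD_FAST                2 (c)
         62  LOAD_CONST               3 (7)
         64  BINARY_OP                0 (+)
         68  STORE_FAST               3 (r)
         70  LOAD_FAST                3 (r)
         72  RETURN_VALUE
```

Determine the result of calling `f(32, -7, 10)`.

LOAD_FAST_LOAD_FAST c,a → push 10,32. Stack: [10, 32]
COMPARE_OP bool(<) → 10 vs 32 = True. Stack: [True]
POP_JUMP_IF_FALSE → pop True; no jump. Stack: []
LOAD_FAST b → push -7. Stack: [-7]
LOAD_CONST → push 5. Stack: [-7, 5]
BINARY_OP + → -7 + 5 = -2. Stack: [-2]
LOAD_FAST_LOAD_FAST b,a → push -7,32. Stack: [-2, -7, 32]
BINARY_OP * → -7 * 32 = -224. Stack: [-2, -224]
BINARY_OP + → -2 + -224 = -226. Stack: [-226]
STORE_FAST r → r=-226. Stack: []
LOAD_FAST a → push 32. Stack: [32]
LOAD_CONST → push 12. Stack: [32, 12]
BINARY_OP - → 32 - 12 = 20. Stack: [20]
STORE_FAST r → r=20. Stack: []
LOAD_FAST_LOAD_FAST r,c → push 20,10. Stack: [20, 10]
BINARY_OP // → 20 // 10 = 2. Stack: [2]
LOAD_FAST a → push 32. Stack: [2, 32]
BINARY_OP * → 2 * 32 = 64. Stack: [64]
STORE_FAST r → r=64. Stack: []
LOAD_FAST r → push 64. Stack: [64]
RETURN_VALUE → return 64.

64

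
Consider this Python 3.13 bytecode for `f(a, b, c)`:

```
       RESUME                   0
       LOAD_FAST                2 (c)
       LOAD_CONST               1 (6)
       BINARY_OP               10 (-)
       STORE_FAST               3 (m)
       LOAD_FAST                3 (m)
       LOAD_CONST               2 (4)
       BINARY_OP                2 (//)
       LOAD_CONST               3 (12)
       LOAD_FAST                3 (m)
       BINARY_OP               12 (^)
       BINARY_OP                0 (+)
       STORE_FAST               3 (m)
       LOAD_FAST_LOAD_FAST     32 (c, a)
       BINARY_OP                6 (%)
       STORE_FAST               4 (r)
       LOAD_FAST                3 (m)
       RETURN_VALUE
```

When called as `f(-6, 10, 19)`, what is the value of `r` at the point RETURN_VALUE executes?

-5

LOAD_FAST c → push 19. Stack: [19]
LOAD_CONST → push 6. Stack: [19, 6]
BINARY_OP - → 19 - 6 = 13. Stack: [13]
STORE_FAST m → m=13. Stack: []
LOAD_FAST m → push 13. Stack: [13]
LOAD_CONST → push 4. Stack: [13, 4]
BINARY_OP // → 13 // 4 = 3. Stack: [3]
LOAD_CONST → push 12. Stack: [3, 12]
LOAD_FAST m → push 13. Stack: [3, 12, 13]
BINARY_OP ^ → 12 ^ 13 = 1. Stack: [3, 1]
BINARY_OP + → 3 + 1 = 4. Stack: [4]
STORE_FAST m → m=4. Stack: []
LOAD_FAST_LOAD_FAST c,a → push 19,-6. Stack: [19, -6]
BINARY_OP % → 19 % -6 = -5. Stack: [-5]
STORE_FAST r → r=-5. Stack: []
LOAD_FAST m → push 4. Stack: [4]
RETURN_VALUE → return 4.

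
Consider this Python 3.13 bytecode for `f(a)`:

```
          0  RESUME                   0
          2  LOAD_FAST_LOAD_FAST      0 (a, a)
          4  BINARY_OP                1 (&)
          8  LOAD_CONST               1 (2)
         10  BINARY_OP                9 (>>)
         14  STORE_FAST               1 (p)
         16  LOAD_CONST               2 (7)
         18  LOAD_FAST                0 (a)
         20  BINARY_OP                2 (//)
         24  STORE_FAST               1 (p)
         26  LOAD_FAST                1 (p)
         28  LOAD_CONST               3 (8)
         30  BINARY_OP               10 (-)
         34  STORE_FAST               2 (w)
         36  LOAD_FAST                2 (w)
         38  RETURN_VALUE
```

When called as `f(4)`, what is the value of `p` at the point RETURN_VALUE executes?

1

LOAD_FAST_LOAD_FAST a,a → push 4,4. Stack: [4, 4]
BINARY_OP & → 4 & 4 = 4. Stack: [4]
LOAD_CONST → push 2. Stack: [4, 2]
BINARY_OP >> → 4 >> 2 = 1. Stack: [1]
STORE_FAST p → p=1. Stack: []
LOAD_CONST → push 7. Stack: [7]
LOAD_FAST a → push 4. Stack: [7, 4]
BINARY_OP // → 7 // 4 = 1. Stack: [1]
STORE_FAST p → p=1. Stack: []
LOAD_FAST p → push 1. Stack: [1]
LOAD_CONST → push 8. Stack: [1, 8]
BINARY_OP - → 1 - 8 = -7. Stack: [-7]
STORE_FAST w → w=-7. Stack: []
LOAD_FAST w → push -7. Stack: [-7]
RETURN_VALUE → return -7.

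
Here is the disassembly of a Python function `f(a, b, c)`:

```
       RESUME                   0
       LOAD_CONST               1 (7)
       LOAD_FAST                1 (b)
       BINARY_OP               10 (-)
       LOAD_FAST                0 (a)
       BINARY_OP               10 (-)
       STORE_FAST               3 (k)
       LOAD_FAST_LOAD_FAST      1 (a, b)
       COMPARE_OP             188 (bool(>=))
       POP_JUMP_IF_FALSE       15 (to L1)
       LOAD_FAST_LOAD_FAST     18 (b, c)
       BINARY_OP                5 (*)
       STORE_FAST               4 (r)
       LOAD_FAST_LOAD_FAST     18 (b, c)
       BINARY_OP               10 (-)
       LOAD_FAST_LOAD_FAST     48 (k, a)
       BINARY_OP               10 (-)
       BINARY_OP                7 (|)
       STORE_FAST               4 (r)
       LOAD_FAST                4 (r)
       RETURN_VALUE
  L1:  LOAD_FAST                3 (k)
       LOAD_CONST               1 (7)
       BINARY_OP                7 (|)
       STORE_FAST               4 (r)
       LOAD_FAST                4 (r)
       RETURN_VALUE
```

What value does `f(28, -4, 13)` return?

-1

LOAD_CONST → push 7. Stack: [7]
LOAD_FAST b → push -4. Stack: [7, -4]
BINARY_OP - → 7 - -4 = 11. Stack: [11]
LOAD_FAST a → push 28. Stack: [11, 28]
BINARY_OP - → 11 - 28 = -17. Stack: [-17]
STORE_FAST k → k=-17. Stack: []
LOAD_FAST_LOAD_FAST a,b → push 28,-4. Stack: [28, -4]
COMPARE_OP bool(>=) → 28 vs -4 = True. Stack: [True]
POP_JUMP_IF_FALSE → pop True; no jump. Stack: []
LOAD_FAST_LOAD_FAST b,c → push -4,13. Stack: [-4, 13]
BINARY_OP * → -4 * 13 = -52. Stack: [-52]
STORE_FAST r → r=-52. Stack: []
LOAD_FAST_LOAD_FAST b,c → push -4,13. Stack: [-4, 13]
BINARY_OP - → -4 - 13 = -17. Stack: [-17]
LOAD_FAST_LOAD_FAST k,a → push -17,28. Stack: [-17, -17, 28]
BINARY_OP - → -17 - 28 = -45. Stack: [-17, -45]
BINARY_OP | → -17 | -45 = -1. Stack: [-1]
STORE_FAST r → r=-1. Stack: []
LOAD_FAST r → push -1. Stack: [-1]
RETURN_VALUE → return -1.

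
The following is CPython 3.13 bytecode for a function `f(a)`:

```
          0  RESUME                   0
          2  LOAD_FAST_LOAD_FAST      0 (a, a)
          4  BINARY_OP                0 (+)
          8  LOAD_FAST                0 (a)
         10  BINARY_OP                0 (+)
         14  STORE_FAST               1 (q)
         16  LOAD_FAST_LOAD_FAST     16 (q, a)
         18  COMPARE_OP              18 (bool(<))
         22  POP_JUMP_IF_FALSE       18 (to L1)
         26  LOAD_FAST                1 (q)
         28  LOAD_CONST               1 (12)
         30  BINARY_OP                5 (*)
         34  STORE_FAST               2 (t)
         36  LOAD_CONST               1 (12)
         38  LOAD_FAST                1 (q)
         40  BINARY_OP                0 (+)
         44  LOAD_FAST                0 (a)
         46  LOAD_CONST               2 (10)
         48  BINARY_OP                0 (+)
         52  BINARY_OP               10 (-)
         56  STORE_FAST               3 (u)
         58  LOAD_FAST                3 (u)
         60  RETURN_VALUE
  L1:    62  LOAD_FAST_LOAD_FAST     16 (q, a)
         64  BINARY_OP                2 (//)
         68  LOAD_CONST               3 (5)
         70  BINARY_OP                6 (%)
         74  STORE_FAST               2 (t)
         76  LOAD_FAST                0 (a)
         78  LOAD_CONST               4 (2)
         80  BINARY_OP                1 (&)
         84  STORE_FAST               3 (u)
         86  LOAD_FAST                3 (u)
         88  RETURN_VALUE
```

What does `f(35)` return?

2

LOAD_FAST_LOAD_FAST a,a → push 35,35. Stack: [35, 35]
BINARY_OP + → 35 + 35 = 70. Stack: [70]
LOAD_FAST a → push 35. Stack: [70, 35]
BINARY_OP + → 70 + 35 = 105. Stack: [105]
STORE_FAST q → q=105. Stack: []
LOAD_FAST_LOAD_FAST q,a → push 105,35. Stack: [105, 35]
COMPARE_OP bool(<) → 105 vs 35 = False. Stack: [False]
POP_JUMP_IF_FALSE → pop False; jump. Stack: []
LOAD_FAST_LOAD_FAST q,a → push 105,35. Stack: [105, 35]
BINARY_OP // → 105 // 35 = 3. Stack: [3]
LOAD_CONST → push 5. Stack: [3, 5]
BINARY_OP % → 3 % 5 = 3. Stack: [3]
STORE_FAST t → t=3. Stack: []
LOAD_FAST a → push 35. Stack: [35]
LOAD_CONST → push 2. Stack: [35, 2]
BINARY_OP & → 35 & 2 = 2. Stack: [2]
STORE_FAST u → u=2. Stack: []
LOAD_FAST u → push 2. Stack: [2]
RETURN_VALUE → return 2.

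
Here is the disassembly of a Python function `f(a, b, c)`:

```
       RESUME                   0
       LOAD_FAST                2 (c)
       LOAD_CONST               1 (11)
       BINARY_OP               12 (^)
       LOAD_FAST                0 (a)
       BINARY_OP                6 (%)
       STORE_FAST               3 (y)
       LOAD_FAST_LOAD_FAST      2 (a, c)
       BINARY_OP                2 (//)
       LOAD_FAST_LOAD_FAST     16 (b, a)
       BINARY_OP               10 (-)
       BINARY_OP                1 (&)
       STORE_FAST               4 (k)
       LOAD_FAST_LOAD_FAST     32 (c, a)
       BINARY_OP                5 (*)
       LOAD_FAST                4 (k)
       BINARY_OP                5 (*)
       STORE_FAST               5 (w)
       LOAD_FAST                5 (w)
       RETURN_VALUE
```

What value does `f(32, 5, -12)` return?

10368

LOAD_FAST c → push -12. Stack: [-12]
LOAD_CONST → push 11. Stack: [-12, 11]
BINARY_OP ^ → -12 ^ 11 = -1. Stack: [-1]
LOAD_FAST a → push 32. Stack: [-1, 32]
BINARY_OP % → -1 % 32 = 31. Stack: [31]
STORE_FAST y → y=31. Stack: []
LOAD_FAST_LOAD_FAST a,c → push 32,-12. Stack: [32, -12]
BINARY_OP // → 32 // -12 = -3. Stack: [-3]
LOAD_FAST_LOAD_FAST b,a → push 5,32. Stack: [-3, 5, 32]
BINARY_OP - → 5 - 32 = -27. Stack: [-3, -27]
BINARY_OP & → -3 & -27 = -27. Stack: [-27]
STORE_FAST k → k=-27. Stack: []
LOAD_FAST_LOAD_FAST c,a → push -12,32. Stack: [-12, 32]
BINARY_OP * → -12 * 32 = -384. Stack: [-384]
LOAD_FAST k → push -27. Stack: [-384, -27]
BINARY_OP * → -384 * -27 = 10368. Stack: [10368]
STORE_FAST w → w=10368. Stack: []
LOAD_FAST w → push 10368. Stack: [10368]
RETURN_VALUE → return 10368.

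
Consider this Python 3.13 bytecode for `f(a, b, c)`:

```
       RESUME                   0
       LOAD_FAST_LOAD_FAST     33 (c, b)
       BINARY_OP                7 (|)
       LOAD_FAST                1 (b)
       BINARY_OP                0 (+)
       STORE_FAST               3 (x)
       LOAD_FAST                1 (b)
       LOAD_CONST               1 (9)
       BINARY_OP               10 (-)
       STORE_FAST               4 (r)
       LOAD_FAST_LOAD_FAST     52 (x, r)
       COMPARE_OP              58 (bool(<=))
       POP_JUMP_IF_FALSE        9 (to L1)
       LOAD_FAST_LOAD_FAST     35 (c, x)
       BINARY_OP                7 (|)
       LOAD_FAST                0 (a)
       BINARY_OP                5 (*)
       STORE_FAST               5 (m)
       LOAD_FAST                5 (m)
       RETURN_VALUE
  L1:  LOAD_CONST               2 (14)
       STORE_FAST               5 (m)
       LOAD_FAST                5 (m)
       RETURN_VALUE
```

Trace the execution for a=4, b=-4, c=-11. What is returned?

LOAD_FAST_LOAD_FAST c,b → push -11,-4. Stack: [-11, -4]
BINARY_OP | → -11 | -4 = -3. Stack: [-3]
LOAD_FAST b → push -4. Stack: [-3, -4]
BINARY_OP + → -3 + -4 = -7. Stack: [-7]
STORE_FAST x → x=-7. Stack: []
LOAD_FAST b → push -4. Stack: [-4]
LOAD_CONST → push 9. Stack: [-4, 9]
BINARY_OP - → -4 - 9 = -13. Stack: [-13]
STORE_FAST r → r=-13. Stack: []
LOAD_FAST_LOAD_FAST x,r → push -7,-13. Stack: [-7, -13]
COMPARE_OP bool(<=) → -7 vs -13 = False. Stack: [False]
POP_JUMP_IF_FALSE → pop False; jump. Stack: []
LOAD_CONST → push 14. Stack: [14]
STORE_FAST m → m=14. Stack: []
LOAD_FAST m → push 14. Stack: [14]
RETURN_VALUE → return 14.

14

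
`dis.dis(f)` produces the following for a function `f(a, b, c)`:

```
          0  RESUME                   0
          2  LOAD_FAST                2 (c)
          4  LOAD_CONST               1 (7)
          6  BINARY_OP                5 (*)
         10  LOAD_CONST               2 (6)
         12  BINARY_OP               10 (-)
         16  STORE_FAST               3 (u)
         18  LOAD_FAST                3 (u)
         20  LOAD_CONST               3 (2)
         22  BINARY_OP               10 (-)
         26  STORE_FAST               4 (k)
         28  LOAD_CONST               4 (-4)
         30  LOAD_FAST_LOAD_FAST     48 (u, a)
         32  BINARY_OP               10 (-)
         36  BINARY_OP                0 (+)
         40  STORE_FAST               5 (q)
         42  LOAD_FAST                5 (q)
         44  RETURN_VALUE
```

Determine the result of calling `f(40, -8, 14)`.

48

LOAD_FAST c → push 14. Stack: [14]
LOAD_CONST → push 7. Stack: [14, 7]
BINARY_OP * → 14 * 7 = 98. Stack: [98]
LOAD_CONST → push 6. Stack: [98, 6]
BINARY_OP - → 98 - 6 = 92. Stack: [92]
STORE_FAST u → u=92. Stack: []
LOAD_FAST u → push 92. Stack: [92]
LOAD_CONST → push 2. Stack: [92, 2]
BINARY_OP - → 92 - 2 = 90. Stack: [90]
STORE_FAST k → k=90. Stack: []
LOAD_CONST → push -4. Stack: [-4]
LOAD_FAST_LOAD_FAST u,a → push 92,40. Stack: [-4, 92, 40]
BINARY_OP - → 92 - 40 = 52. Stack: [-4, 52]
BINARY_OP + → -4 + 52 = 48. Stack: [48]
STORE_FAST q → q=48. Stack: []
LOAD_FAST q → push 48. Stack: [48]
RETURN_VALUE → return 48.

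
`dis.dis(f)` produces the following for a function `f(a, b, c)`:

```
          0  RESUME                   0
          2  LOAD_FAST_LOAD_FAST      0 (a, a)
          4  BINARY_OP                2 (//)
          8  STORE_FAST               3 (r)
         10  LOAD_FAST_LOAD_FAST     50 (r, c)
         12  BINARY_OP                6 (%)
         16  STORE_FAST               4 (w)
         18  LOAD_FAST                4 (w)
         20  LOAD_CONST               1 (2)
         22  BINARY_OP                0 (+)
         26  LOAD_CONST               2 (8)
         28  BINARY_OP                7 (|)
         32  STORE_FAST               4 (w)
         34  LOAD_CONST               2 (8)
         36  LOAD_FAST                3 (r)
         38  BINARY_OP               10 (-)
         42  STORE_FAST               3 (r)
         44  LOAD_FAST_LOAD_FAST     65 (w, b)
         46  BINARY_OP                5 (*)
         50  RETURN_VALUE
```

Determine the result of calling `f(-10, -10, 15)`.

LOAD_FAST_LOAD_FAST a,a → push -10,-10. Stack: [-10, -10]
BINARY_OP // → -10 // -10 = 1. Stack: [1]
STORE_FAST r → r=1. Stack: []
LOAD_FAST_LOAD_FAST r,c → push 1,15. Stack: [1, 15]
BINARY_OP % → 1 % 15 = 1. Stack: [1]
STORE_FAST w → w=1. Stack: []
LOAD_FAST w → push 1. Stack: [1]
LOAD_CONST → push 2. Stack: [1, 2]
BINARY_OP + → 1 + 2 = 3. Stack: [3]
LOAD_CONST → push 8. Stack: [3, 8]
BINARY_OP | → 3 | 8 = 11. Stack: [11]
STORE_FAST w → w=11. Stack: []
LOAD_CONST → push 8. Stack: [8]
LOAD_FAST r → push 1. Stack: [8, 1]
BINARY_OP - → 8 - 1 = 7. Stack: [7]
STORE_FAST r → r=7. Stack: []
LOAD_FAST_LOAD_FAST w,b → push 11,-10. Stack: [11, -10]
BINARY_OP * → 11 * -10 = -110. Stack: [-110]
RETURN_VALUE → return -110.

-110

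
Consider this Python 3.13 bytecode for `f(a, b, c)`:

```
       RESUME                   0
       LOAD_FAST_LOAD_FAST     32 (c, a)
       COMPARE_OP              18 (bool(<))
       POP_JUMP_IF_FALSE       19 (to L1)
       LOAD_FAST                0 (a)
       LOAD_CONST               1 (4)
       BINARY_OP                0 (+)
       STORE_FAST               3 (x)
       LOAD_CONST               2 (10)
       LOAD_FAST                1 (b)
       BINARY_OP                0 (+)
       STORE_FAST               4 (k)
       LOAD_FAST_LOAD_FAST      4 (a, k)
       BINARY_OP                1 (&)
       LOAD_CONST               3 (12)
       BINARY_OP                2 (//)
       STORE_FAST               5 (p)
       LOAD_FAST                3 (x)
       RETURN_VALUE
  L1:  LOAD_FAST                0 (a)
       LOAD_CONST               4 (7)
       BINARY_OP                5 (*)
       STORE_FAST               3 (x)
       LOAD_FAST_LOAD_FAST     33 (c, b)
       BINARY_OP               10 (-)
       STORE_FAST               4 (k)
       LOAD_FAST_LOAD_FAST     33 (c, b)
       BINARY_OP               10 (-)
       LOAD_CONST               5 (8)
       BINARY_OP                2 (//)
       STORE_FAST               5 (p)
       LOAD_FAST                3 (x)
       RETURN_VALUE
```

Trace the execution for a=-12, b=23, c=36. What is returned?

LOAD_FAST_LOAD_FAST c,a → push 36,-12. Stack: [36, -12]
COMPARE_OP bool(<) → 36 vs -12 = False. Stack: [False]
POP_JUMP_IF_FALSE → pop False; jump. Stack: []
LOAD_FAST a → push -12. Stack: [-12]
LOAD_CONST → push 7. Stack: [-12, 7]
BINARY_OP * → -12 * 7 = -84. Stack: [-84]
STORE_FAST x → x=-84. Stack: []
LOAD_FAST_LOAD_FAST c,b → push 36,23. Stack: [36, 23]
BINARY_OP - → 36 - 23 = 13. Stack: [13]
STORE_FAST k → k=13. Stack: []
LOAD_FAST_LOAD_FAST c,b → push 36,23. Stack: [36, 23]
BINARY_OP - → 36 - 23 = 13. Stack: [13]
LOAD_CONST → push 8. Stack: [13, 8]
BINARY_OP // → 13 // 8 = 1. Stack: [1]
STORE_FAST p → p=1. Stack: []
LOAD_FAST x → push -84. Stack: [-84]
RETURN_VALUE → return -84.

-84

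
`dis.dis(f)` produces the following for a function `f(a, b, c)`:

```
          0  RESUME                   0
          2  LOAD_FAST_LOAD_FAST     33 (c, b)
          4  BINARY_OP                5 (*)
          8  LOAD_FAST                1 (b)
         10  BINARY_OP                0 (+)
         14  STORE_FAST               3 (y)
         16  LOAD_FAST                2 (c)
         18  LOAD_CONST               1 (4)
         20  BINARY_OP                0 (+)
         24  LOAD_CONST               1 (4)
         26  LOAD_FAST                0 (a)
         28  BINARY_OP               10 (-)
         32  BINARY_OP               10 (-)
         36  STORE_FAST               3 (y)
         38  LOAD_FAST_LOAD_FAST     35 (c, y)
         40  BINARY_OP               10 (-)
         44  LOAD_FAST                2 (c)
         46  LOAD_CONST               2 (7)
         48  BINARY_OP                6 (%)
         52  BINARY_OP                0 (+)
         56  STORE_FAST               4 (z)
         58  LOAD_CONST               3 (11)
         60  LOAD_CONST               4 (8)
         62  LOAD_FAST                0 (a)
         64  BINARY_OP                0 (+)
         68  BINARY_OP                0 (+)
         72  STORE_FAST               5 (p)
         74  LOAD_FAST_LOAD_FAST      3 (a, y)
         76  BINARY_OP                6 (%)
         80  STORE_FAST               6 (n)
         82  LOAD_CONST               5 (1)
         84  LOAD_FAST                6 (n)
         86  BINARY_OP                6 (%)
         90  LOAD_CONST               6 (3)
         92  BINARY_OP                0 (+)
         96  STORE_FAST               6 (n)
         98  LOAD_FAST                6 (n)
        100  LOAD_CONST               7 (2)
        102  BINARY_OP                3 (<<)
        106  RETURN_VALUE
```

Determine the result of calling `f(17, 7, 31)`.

16

LOAD_FAST_LOAD_FAST c,b → push 31,7. Stack: [31, 7]
BINARY_OP * → 31 * 7 = 217. Stack: [217]
LOAD_FAST b → push 7. Stack: [217, 7]
BINARY_OP + → 217 + 7 = 224. Stack: [224]
STORE_FAST y → y=224. Stack: []
LOAD_FAST c → push 31. Stack: [31]
LOAD_CONST → push 4. Stack: [31, 4]
BINARY_OP + → 31 + 4 = 35. Stack: [35]
LOAD_CONST → push 4. Stack: [35, 4]
LOAD_FAST a → push 17. Stack: [35, 4, 17]
BINARY_OP - → 4 - 17 = -13. Stack: [35, -13]
BINARY_OP - → 35 - -13 = 48. Stack: [48]
STORE_FAST y → y=48. Stack: []
LOAD_FAST_LOAD_FAST c,y → push 31,48. Stack: [31, 48]
BINARY_OP - → 31 - 48 = -17. Stack: [-17]
LOAD_FAST c → push 31. Stack: [-17, 31]
LOAD_CONST → push 7. Stack: [-17, 31, 7]
BINARY_OP % → 31 % 7 = 3. Stack: [-17, 3]
BINARY_OP + → -17 + 3 = -14. Stack: [-14]
STORE_FAST z → z=-14. Stack: []
LOAD_CONST → push 11. Stack: [11]
LOAD_CONST → push 8. Stack: [11, 8]
LOAD_FAST a → push 17. Stack: [11, 8, 17]
BINARY_OP + → 8 + 17 = 25. Stack: [11, 25]
BINARY_OP + → 11 + 25 = 36. Stack: [36]
STORE_FAST p → p=36. Stack: []
LOAD_FAST_LOAD_FAST a,y → push 17,48. Stack: [17, 48]
BINARY_OP % → 17 % 48 = 17. Stack: [17]
STORE_FAST n → n=17. Stack: []
LOAD_CONST → push 1. Stack: [1]
LOAD_FAST n → push 17. Stack: [1, 17]
BINARY_OP % → 1 % 17 = 1. Stack: [1]
LOAD_CONST → push 3. Stack: [1, 3]
BINARY_OP + → 1 + 3 = 4. Stack: [4]
STORE_FAST n → n=4. Stack: []
LOAD_FAST n → push 4. Stack: [4]
LOAD_CONST → push 2. Stack: [4, 2]
BINARY_OP << → 4 << 2 = 16. Stack: [16]
RETURN_VALUE → return 16.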